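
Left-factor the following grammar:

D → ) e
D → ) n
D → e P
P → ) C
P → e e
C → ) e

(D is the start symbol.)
D → ) D'
D' → e
D' → n
D → e P
P → ) C
P → e e
C → ) e

Left-factoring transforms A → αβ₁ | αβ₂ into A → αA' and A' → β₁ | β₂
(α is the longest common prefix among the alternatives). Repeat until
no nonterminal has two alternatives with a common prefix.

Round 1: D has alternatives sharing prefix ')'. Introduce D': D → ) D'
  Add: D' → e
  Add: D' → n

No remaining common prefixes — done.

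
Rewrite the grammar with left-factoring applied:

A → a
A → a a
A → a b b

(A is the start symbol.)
A → a A'
A' → ε
A' → a
A' → b b

Left-factoring transforms A → αβ₁ | αβ₂ into A → αA' and A' → β₁ | β₂
(α is the longest common prefix among the alternatives). Repeat until
no nonterminal has two alternatives with a common prefix.

Round 1: A has alternatives sharing prefix 'a'. Introduce A': A → a A'
  Add: A' → ε
  Add: A' → a
  Add: A' → b b

No remaining common prefixes — done.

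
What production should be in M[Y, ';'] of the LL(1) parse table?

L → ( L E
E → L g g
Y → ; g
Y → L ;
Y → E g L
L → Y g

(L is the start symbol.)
To find M[Y, ';'], we find productions for Y where ';' is in the predict set (PREDICT(N → α) = (FIRST(α) \ {ε}) ∪ (FOLLOW(N) if α ⇒* ε)).

Relevant sets:
  FIRST(L) = { '(', ';' }
  FIRST(E) = { '(', ';' }

Y → ; g: PREDICT = { ';' }
  ';' is in predict set, so this production goes in M[Y, ';']
Y → L ;: PREDICT = { '(', ';' }
  ';' is in predict set, so this production goes in M[Y, ';']
Y → E g L: PREDICT = { '(', ';' }
  ';' is in predict set, so this production goes in M[Y, ';']

M[Y, ';'] = Y → ; g, Y → L ;, Y → E g L  (a multiply-defined cell — the grammar is not LL(1))

Answer: Y → ; g, Y → L ;, Y → E g L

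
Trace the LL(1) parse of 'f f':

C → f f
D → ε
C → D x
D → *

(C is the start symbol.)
LL(1) parsing maintains a stack (initially the start symbol over $) and the input. At each step: if the stack top is a terminal, match it against the current input token; if it is a non-terminal N, replace it with the RHS of M[N, lookahead] (the unique production whose predict set contains the lookahead).

Stack is shown with the top on the left.

Stack  Input  Action
--------------------
C $    f f $  output C → f f
f f $  f f $  match 'f'
f $    f $    match 'f'
$      $      accept

The string is accepted.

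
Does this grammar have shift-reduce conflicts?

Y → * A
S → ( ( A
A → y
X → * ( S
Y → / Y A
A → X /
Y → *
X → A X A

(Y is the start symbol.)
A shift-reduce conflict occurs when an LR(0) state has both:
  - a complete (reduce) item [A → α .] (dot at the end), and
  - a shift item [B → β . c γ] (dot before a terminal).

Augment with Y' → Y and build the canonical LR(0) collection (I0 = CLOSURE({[Y' → . Y]}), then GOTO on every symbol after a dot until no new states appear). It has 19 states:
  I0: { [Y → . * A], [Y → . *], [Y → . / Y A], [Y' → . Y] }  — shift
  I1: { [A → . X /], [A → . y], [X → . * ( S], [X → . A X A], [Y → * . A], [Y → * .] }  — shift, reduce
  I2: { [Y → . * A], [Y → . *], [Y → . / Y A], [Y → / . Y A] }  — shift
  I3: { [Y' → Y .] }  — accept
  I4: { [A → . X /], [A → . y], [X → . * ( S], [X → . A X A], [Y → / Y . A] }  — shift
  I5: { [X → * . ( S] }  — shift
  I6: { [A → . X /], [A → . y], [X → . * ( S], [X → . A X A], [X → A . X A], [Y → / Y A .] }  — shift, reduce
  I7: { [A → X . /] }  — shift
  I8: { [A → y .] }  — reduce
  I9: { [A → X / .] }  — reduce
  I10: { [A → . X /], [A → . y], [X → . * ( S], [X → . A X A], [X → A . X A] }  — shift
  I11: { [A → . X /], [A → . y], [A → X . /], [X → . * ( S], [X → . A X A], [X → A X . A] }  — shift
  I12: { [A → . X /], [A → . y], [X → . * ( S], [X → . A X A], [X → A . X A], [X → A X A .] }  — shift, reduce
  I13: { [S → . ( ( A], [X → * ( . S] }  — shift
  I14: { [S → ( . ( A] }  — shift
  I15: { [X → * ( S .] }  — reduce
  I16: { [A → . X /], [A → . y], [S → ( ( . A], [X → . * ( S], [X → . A X A] }  — shift
  I17: { [A → . X /], [A → . y], [S → ( ( A .], [X → . * ( S], [X → . A X A], [X → A . X A] }  — shift, reduce
  I18: { [A → . X /], [A → . y], [X → . * ( S], [X → . A X A], [X → A . X A], [Y → * A .] }  — shift, reduce

I1 contains reduce item [Y → * .] and shift items [A → . y], [X → . * ( S] — shift-reduce conflict.
I6 contains reduce item [Y → / Y A .] and shift items [A → . y], [X → . * ( S] — shift-reduce conflict.
I12 contains reduce item [X → A X A .] and shift items [A → . y], [X → . * ( S] — shift-reduce conflict.
I17 contains reduce item [S → ( ( A .] and shift items [A → . y], [X → . * ( S] — shift-reduce conflict.
I18 contains reduce item [Y → * A .] and shift items [A → . y], [X → . * ( S] — shift-reduce conflict.

Answer: Yes — I1: [Y → * .] vs [A → . y]; I6: [Y → / Y A .] vs [A → . y]; I12: [X → A X A .] vs [A → . y]; I17: [S → ( ( A .] vs [A → . y]; I18: [Y → * A .] vs [A → . y]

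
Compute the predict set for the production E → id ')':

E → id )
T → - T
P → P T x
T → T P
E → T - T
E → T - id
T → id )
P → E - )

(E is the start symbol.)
{ 'id' }

PREDICT(E → id ')') = (FIRST(RHS) \ {ε}) ∪ (FOLLOW(E) if ε ∈ FIRST(RHS), i.e. RHS ⇒* ε)
FIRST(id ')') = { 'id' }
ε ∉ FIRST(id ')'), so FOLLOW(E) is not added.
PREDICT(E → id ')') = { 'id' }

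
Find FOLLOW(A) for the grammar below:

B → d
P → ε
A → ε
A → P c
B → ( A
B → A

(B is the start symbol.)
To compute FOLLOW(A), find every occurrence of A on a right-hand side N → α A β: add FIRST(β) \ {ε}, and if β is empty or nullable also add FOLLOW(N). Iterate to a fixed point.

In B → ( A: A is at the end, add FOLLOW(B)
In B → A: A is at the end, add FOLLOW(B)

The FOLLOW sets referred to above (computed the same way, to a fixed point):
  FOLLOW(B) = { $ }

Taking the union: FOLLOW(A) = { $ }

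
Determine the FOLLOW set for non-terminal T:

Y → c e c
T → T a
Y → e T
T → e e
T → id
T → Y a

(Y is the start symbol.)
{ $, 'a' }

To compute FOLLOW(T), find every occurrence of T on a right-hand side N → α T β: add FIRST(β) \ {ε}, and if β is empty or nullable also add FOLLOW(N). Iterate to a fixed point.

In T → T a: T is followed by a, add FIRST(a) \ {ε} = { 'a' }
In Y → e T: T is at the end, add FOLLOW(Y)

The FOLLOW sets referred to above (computed the same way, to a fixed point):
  FOLLOW(Y) = { $, 'a' }

Taking the union: FOLLOW(T) = { $, 'a' }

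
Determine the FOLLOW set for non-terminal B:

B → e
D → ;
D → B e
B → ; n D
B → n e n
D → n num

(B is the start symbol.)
{ $, 'e' }

To compute FOLLOW(B), find every occurrence of B on a right-hand side N → α B β: add FIRST(β) \ {ε}, and if β is empty or nullable also add FOLLOW(N). Iterate to a fixed point.

B is the start symbol, so $ ∈ FOLLOW(B).
In D → B e: B is followed by e, add FIRST(e) \ {ε} = { 'e' }

Taking the union: FOLLOW(B) = { $, 'e' }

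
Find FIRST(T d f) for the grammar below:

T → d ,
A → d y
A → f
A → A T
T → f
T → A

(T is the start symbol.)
FIRST sets of the non-terminals involved (from the grammar, by fixed-point iteration):
  FIRST(T) = { 'd', 'f' }

To compute FIRST(T d f), process the symbols left to right:
Symbol T is a non-terminal. Add FIRST(T) \ {ε} = { 'd', 'f' }
T is not nullable (ε ∉ FIRST(T)), so stop here.
FIRST(T d f) = { 'd', 'f' }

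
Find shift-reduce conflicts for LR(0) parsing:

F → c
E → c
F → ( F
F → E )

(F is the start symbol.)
No shift-reduce conflicts

A shift-reduce conflict occurs when an LR(0) state has both:
  - a complete (reduce) item [A → α .] (dot at the end), and
  - a shift item [B → β . c γ] (dot before a terminal).

Augment with F' → F and build the canonical LR(0) collection (I0 = CLOSURE({[F' → . F]}), then GOTO on every symbol after a dot until no new states appear). It has 7 states:
  I0: { [E → . c], [F → . ( F], [F → . E )], [F → . c], [F' → . F] }  — shift
  I1: { [E → . c], [F → ( . F], [F → . ( F], [F → . E )], [F → . c] }  — shift
  I2: { [F → E . )] }  — shift
  I3: { [F' → F .] }  — accept
  I4: { [E → c .], [F → c .] }  — 2 reduces
  I5: { [F → E ) .] }  — reduce
  I6: { [F → ( F .] }  — reduce

No state contains both a complete item and a shift item.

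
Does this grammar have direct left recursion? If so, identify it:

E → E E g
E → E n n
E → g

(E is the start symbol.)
Yes, E is left-recursive

E → E E g: LEFT RECURSIVE (starts with E)
E → E n n: LEFT RECURSIVE (starts with E)
E → g: starts with g

The grammar has direct left recursion on: E.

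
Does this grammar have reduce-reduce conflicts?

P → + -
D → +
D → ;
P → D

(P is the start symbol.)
No reduce-reduce conflicts

A reduce-reduce conflict occurs when an LR(0) state has two complete items [A → α .] and [B → β .] — both call for a reduction, and with no lookahead the parser cannot choose between them.

Augment with P' → P and build the canonical LR(0) collection (I0 = CLOSURE({[P' → . P]}), then GOTO on every symbol after a dot until no new states appear). It has 6 states:
  I0: { [D → . +], [D → . ;], [P → . + -], [P → . D], [P' → . P] }  — shift
  I1: { [D → + .], [P → + . -] }  — shift, reduce
  I2: { [D → ; .] }  — reduce
  I3: { [P → D .] }  — reduce
  I4: { [P' → P .] }  — accept
  I5: { [P → + - .] }  — reduce

No state contains more than one complete item.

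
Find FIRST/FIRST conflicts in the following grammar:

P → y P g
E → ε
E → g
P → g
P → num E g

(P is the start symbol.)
No FIRST/FIRST conflicts.

Productions for P:
  P → y P g: FIRST = { 'y' }
  P → g: FIRST = { 'g' }
  P → num E g: FIRST = { 'num' }
Productions for E:
  E → ε: FIRST = { ε }
  E → g: FIRST = { 'g' }

All alternatives of each non-terminal have pairwise disjoint FIRST sets.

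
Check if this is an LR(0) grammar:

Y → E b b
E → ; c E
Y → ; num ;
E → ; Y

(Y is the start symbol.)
Yes, the grammar is LR(0)

Augment with Y' → Y and build the canonical LR(0) collection (I0 = CLOSURE({[Y' → . Y]}), then GOTO on every symbol after a dot until no new states appear). It has 12 states:
  I0: { [E → . ; Y], [E → . ; c E], [Y → . ; num ;], [Y → . E b b], [Y' → . Y] }  — shift
  I1: { [E → . ; Y], [E → . ; c E], [E → ; . Y], [E → ; . c E], [Y → . ; num ;], [Y → . E b b], [Y → ; . num ;] }  — shift
  I2: { [Y → E . b b] }  — shift
  I3: { [Y' → Y .] }  — accept
  I4: { [Y → E b . b] }  — shift
  I5: { [Y → E b b .] }  — reduce
  I6: { [E → ; Y .] }  — reduce
  I7: { [E → . ; Y], [E → . ; c E], [E → ; c . E] }  — shift
  I8: { [Y → ; num . ;] }  — shift
  I9: { [Y → ; num ; .] }  — reduce
  I10: { [E → . ; Y], [E → . ; c E], [E → ; . Y], [E → ; . c E], [Y → . ; num ;], [Y → . E b b] }  — shift
  I11: { [E → ; c E .] }  — reduce

Every state is either a pure shift/goto state or contains exactly one complete item and nothing to shift — no conflicts. The grammar is LR(0).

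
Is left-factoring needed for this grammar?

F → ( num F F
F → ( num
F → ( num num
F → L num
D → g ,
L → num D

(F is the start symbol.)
Yes, F has productions with common prefix '( num'

Left-factoring is needed when two productions for the same non-terminal
share a common prefix on the right-hand side.

Productions for F:
  F → ( num F F
  F → ( num
  F → ( num num
  F → L num

Found common prefix '( num' in productions for F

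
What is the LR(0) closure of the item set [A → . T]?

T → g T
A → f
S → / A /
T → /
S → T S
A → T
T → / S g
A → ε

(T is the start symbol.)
{ [A → . T], [T → . / S g], [T → . /], [T → . g T] }

To compute CLOSURE, for each item [A → α.Bβ] where B is a non-terminal, add [B → .γ] for all productions B → γ; repeat for the newly added items until nothing changes.

Start with: [A → . T]
  [A → . T] has the dot before T: add [T → . g T], [T → . /], [T → . / S g]
No further items can be added.

CLOSURE = { [A → . T], [T → . / S g], [T → . /], [T → . g T] }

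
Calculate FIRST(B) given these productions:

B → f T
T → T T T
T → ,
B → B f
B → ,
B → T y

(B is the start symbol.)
{ ',', 'f' }

FIRST sets of the other non-terminals involved (by the same procedure, iterated to a fixed point):
  FIRST(T) = { ',' }

From B → f T:
  - f is a terminal: add 'f' and stop
From B → B f:
  - B is the symbol being defined: contributes nothing new
    B is not nullable, so stop
From B → ,:
  - ',' is a terminal: add ',' and stop
From B → T y:
  - T is a non-terminal: add FIRST(T) \ {ε} = { ',' }
    T is not nullable, so stop

Collecting: FIRST(B) = { ',', 'f' }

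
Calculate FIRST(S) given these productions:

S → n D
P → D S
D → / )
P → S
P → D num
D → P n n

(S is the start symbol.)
To compute FIRST(S), examine every production with S on the left-hand side, reading each right-hand side left to right until a non-nullable symbol is reached.

From S → n D:
  - n is a terminal: add 'n' and stop

Collecting: FIRST(S) = { 'n' }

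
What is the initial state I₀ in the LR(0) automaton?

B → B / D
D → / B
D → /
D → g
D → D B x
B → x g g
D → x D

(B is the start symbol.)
{ [B → . B / D], [B → . x g g], [B' → . B] }

First, augment the grammar with B' → B
I₀ = CLOSURE({ [B' → . B] }):
  [B' → . B] has the dot before B: add [B → . B / D], [B → . x g g]
No further items can be added.

I₀ = { [B → . B / D], [B → . x g g], [B' → . B] }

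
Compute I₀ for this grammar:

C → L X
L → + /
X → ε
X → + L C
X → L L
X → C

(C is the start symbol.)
{ [C → . L X], [C' → . C], [L → . + /] }

First, augment the grammar with C' → C
I₀ = CLOSURE({ [C' → . C] }):
  [C' → . C] has the dot before C: add [C → . L X]
  [C → . L X] has the dot before L: add [L → . + /]
No further items can be added.

I₀ = { [C → . L X], [C' → . C], [L → . + /] }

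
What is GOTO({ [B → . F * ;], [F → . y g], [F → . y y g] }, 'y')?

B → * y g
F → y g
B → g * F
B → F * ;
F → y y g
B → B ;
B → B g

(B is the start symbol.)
GOTO(I, 'y') = CLOSURE({ [A → αX.β] : [A → α.Xβ] ∈ I, X = 'y' })

Items with dot before 'y', with the dot advanced:
  [F → . y g] → [F → y . g]
  [F → . y y g] → [F → y . y g]
Closure adds nothing (no advanced item has the dot before a non-terminal).

GOTO = { [F → y . g], [F → y . y g] }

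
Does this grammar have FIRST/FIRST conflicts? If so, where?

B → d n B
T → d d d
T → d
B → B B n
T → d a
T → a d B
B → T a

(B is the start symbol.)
Yes. B → d n B / B → B B n on { 'd' }; B → d n B / B → T a on { 'd' }; B → B B n / B → T a on { 'a', 'd' }; T → d d d / T → d on { 'd' }; T → d d d / T → d a on { 'd' }; T → d / T → d a on { 'd' }

FIRST sets of the non-terminals at (or reachable through a nullable prefix from) the front of some alternative:
  FIRST(B) = { 'a', 'd' }
  FIRST(T) = { 'a', 'd' }

Productions for B:
  B → d n B: FIRST = { 'd' }
  B → B B n: FIRST = { 'a', 'd' }
  B → T a: FIRST = { 'a', 'd' }
Productions for T:
  T → d d d: FIRST = { 'd' }
  T → d: FIRST = { 'd' }
  T → d a: FIRST = { 'd' }
  T → a d B: FIRST = { 'a' }

Conflict for B: B → d n B and B → B B n
  Overlap: { 'd' }
Conflict for B: B → d n B and B → T a
  Overlap: { 'd' }
Conflict for B: B → B B n and B → T a
  Overlap: { 'a', 'd' }
Conflict for T: T → d d d and T → d
  Overlap: { 'd' }
Conflict for T: T → d d d and T → d a
  Overlap: { 'd' }
Conflict for T: T → d and T → d a
  Overlap: { 'd' }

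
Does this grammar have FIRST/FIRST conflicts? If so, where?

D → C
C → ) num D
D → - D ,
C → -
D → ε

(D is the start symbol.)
FIRST sets of the non-terminals at (or reachable through a nullable prefix from) the front of some alternative:
  FIRST(C) = { ')', '-' }

Productions for D:
  D → C: FIRST = { ')', '-' }
  D → - D ,: FIRST = { '-' }
  D → ε: FIRST = { ε }
Productions for C:
  C → ) num D: FIRST = { ')' }
  C → -: FIRST = { '-' }

Conflict for D: D → C and D → - D ,
  Overlap: { '-' }

Answer: Yes. D → C / D → '-' D ',' on { '-' }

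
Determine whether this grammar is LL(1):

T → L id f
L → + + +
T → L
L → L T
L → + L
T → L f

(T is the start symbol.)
Relevant sets:
  FIRST(L) = { '+' }

For T:
  PREDICT(T → L id f) = { '+' }
  PREDICT(T → L) = { '+' }
  PREDICT(T → L f) = { '+' }
For L:
  PREDICT(L → '+' '+' '+') = { '+' }
  PREDICT(L → L T) = { '+' }
  PREDICT(L → '+' L) = { '+' }

Conflict found: Predict set conflict for T: { '+' }
The grammar is NOT LL(1).

Answer: No. Predict set conflict for T: { '+' }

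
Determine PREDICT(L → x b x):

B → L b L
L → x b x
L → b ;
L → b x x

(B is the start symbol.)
PREDICT(L → x b x) = (FIRST(RHS) \ {ε}) ∪ (FOLLOW(L) if ε ∈ FIRST(RHS), i.e. RHS ⇒* ε)
FIRST(x b x) = { 'x' }
ε ∉ FIRST(x b x), so FOLLOW(L) is not added.
PREDICT(L → x b x) = { 'x' }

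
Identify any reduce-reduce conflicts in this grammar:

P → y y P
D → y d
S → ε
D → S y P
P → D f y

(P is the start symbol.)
No reduce-reduce conflicts

Augment with P' → P and build the canonical LR(0) collection (I0 = CLOSURE({[P' → . P]}), then GOTO on every symbol after a dot until no new states appear). It has 12 states:
  I0: { [D → . S y P], [D → . y d], [P → . D f y], [P → . y y P], [P' → . P], [S → .] }  — shift, reduce
  I1: { [P → D . f y] }  — shift
  I2: { [P' → P .] }  — accept
  I3: { [D → S . y P] }  — shift
  I4: { [D → y . d], [P → y . y P] }  — shift
  I5: { [D → y d .] }  — reduce
  I6: { [D → . S y P], [D → . y d], [P → . D f y], [P → . y y P], [P → y y . P], [S → .] }  — shift, reduce
  I7: { [P → y y P .] }  — reduce
  I8: { [D → . S y P], [D → . y d], [D → S y . P], [P → . D f y], [P → . y y P], [S → .] }  — shift, reduce
  I9: { [D → S y P .] }  — reduce
  I10: { [P → D f . y] }  — shift
  I11: { [P → D f y .] }  — reduce

No state contains more than one complete item.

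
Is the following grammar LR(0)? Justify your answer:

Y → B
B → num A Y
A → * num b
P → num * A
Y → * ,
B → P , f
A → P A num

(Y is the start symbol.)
A grammar is LR(0) if no state in the canonical LR(0) collection has:
  - both a shift item (dot before a terminal) and a complete item (shift-reduce conflict), or
  - two or more complete items (reduce-reduce conflict; the accept item [Y' → Y .] counts as a complete item here).

Augment with Y' → Y and build the canonical LR(0) collection (I0 = CLOSURE({[Y' → . Y]}), then GOTO on every symbol after a dot until no new states appear). It has 22 states:
  I0: { [B → . P , f], [B → . num A Y], [P → . num * A], [Y → . * ,], [Y → . B], [Y' → . Y] }  — shift
  I1: { [Y → * . ,] }  — shift
  I2: { [Y → B .] }  — reduce
  I3: { [B → P . , f] }  — shift
  I4: { [Y' → Y .] }  — accept
  I5: { [A → . * num b], [A → . P A num], [B → num . A Y], [P → . num * A], [P → num . * A] }  — shift
  I6: { [A → * . num b], [A → . * num b], [A → . P A num], [P → . num * A], [P → num * . A] }  — shift
  I7: { [B → . P , f], [B → . num A Y], [B → num A . Y], [P → . num * A], [Y → . * ,], [Y → . B] }  — shift
  I8: { [A → . * num b], [A → . P A num], [A → P . A num], [P → . num * A] }  — shift
  I9: { [P → num . * A] }  — shift
  I10: { [A → . * num b], [A → . P A num], [P → . num * A], [P → num * . A] }  — shift
  I11: { [A → * . num b] }  — shift
  I12: { [P → num * A .] }  — reduce
  I13: { [A → * num . b] }  — shift
  I14: { [A → * num b .] }  — reduce
  I15: { [A → P A . num] }  — shift
  I16: { [A → P A num .] }  — reduce
  I17: { [B → num A Y .] }  — reduce
  I18: { [A → * num . b], [P → num . * A] }  — shift
  I19: { [B → P , . f] }  — shift
  I20: { [B → P , f .] }  — reduce
  I21: { [Y → * , .] }  — reduce

Every state is either a pure shift/goto state or contains exactly one complete item and nothing to shift — no conflicts. The grammar is LR(0).

Answer: Yes, the grammar is LR(0)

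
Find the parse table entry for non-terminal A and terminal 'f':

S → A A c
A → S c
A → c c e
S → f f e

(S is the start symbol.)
A → S c

To find M[A, 'f'], we find productions for A where 'f' is in the predict set (PREDICT(N → α) = (FIRST(α) \ {ε}) ∪ (FOLLOW(N) if α ⇒* ε)).

Relevant sets:
  FIRST(S) = { 'c', 'f' }

A → S c: PREDICT = { 'c', 'f' }
  'f' is in predict set, so this production goes in M[A, 'f']
A → c c e: PREDICT = { 'c' }

M[A, 'f'] = A → S c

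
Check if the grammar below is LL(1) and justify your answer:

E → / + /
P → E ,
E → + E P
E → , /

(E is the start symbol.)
For E:
  PREDICT(E → '/' '+' '/') = { '/' }
  PREDICT(E → '+' E P) = { '+' }
  PREDICT(E → ',' '/') = { ',' }
P has a single production, so nothing to check there.

All predict sets are disjoint. The grammar IS LL(1).

Answer: Yes, the grammar is LL(1).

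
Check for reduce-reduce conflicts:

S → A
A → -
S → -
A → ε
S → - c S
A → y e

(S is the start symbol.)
Yes — I1: [A → - .] vs [S → - .]

A reduce-reduce conflict occurs when an LR(0) state has two complete items [A → α .] and [B → β .] — both call for a reduction, and with no lookahead the parser cannot choose between them.

Augment with S' → S and build the canonical LR(0) collection (I0 = CLOSURE({[S' → . S]}), then GOTO on every symbol after a dot until no new states appear). It has 8 states:
  I0: { [A → . -], [A → . y e], [A → .], [S → . - c S], [S → . -], [S → . A], [S' → . S] }  — shift, reduce
  I1: { [A → - .], [S → - . c S], [S → - .] }  — shift, 2 reduces
  I2: { [S → A .] }  — reduce
  I3: { [S' → S .] }  — accept
  I4: { [A → y . e] }  — shift
  I5: { [A → y e .] }  — reduce
  I6: { [A → . -], [A → . y e], [A → .], [S → - c . S], [S → . - c S], [S → . -], [S → . A] }  — shift, reduce
  I7: { [S → - c S .] }  — reduce

I1 contains complete items [A → - .], [S → - .] — reduce-reduce conflict.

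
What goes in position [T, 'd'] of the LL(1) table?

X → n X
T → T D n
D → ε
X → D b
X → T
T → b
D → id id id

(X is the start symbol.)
To find M[T, 'd'], we find productions for T where 'd' is in the predict set (PREDICT(N → α) = (FIRST(α) \ {ε}) ∪ (FOLLOW(N) if α ⇒* ε)).

Relevant sets:
  FIRST(T) = { 'b' }

T → T D n: PREDICT = { 'b' }
T → b: PREDICT = { 'b' }

M[T, 'd'] is empty (no production applies)

Answer: Empty (error entry)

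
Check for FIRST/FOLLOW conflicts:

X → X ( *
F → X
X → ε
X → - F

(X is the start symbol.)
Yes. X → X '(' '*' with FOLLOW(X) on { '(' }

Nullable non-terminals: F, X.
FIRST sets used below: FIRST(X) = { '(', '-', ε }
F has a nullable alternative but only one production, so nothing to check.

X: nullable alternative(s) X → ε; FOLLOW(X) = { $, '(' }
  X → X ( *: FIRST \ {ε} = { '(', '-' } — overlaps FOLLOW(X) on { '(' }: CONFLICT
  X → ε: FIRST \ {ε} = { } — this is the only nullable alternative, skip
  X → - F: FIRST \ {ε} = { '-' } — disjoint from FOLLOW(X)

So the grammar has 1 FIRST/FOLLOW conflict (marked CONFLICT above).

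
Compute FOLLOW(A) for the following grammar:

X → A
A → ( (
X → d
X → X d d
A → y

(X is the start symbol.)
To compute FOLLOW(A), find every occurrence of A on a right-hand side N → α A β: add FIRST(β) \ {ε}, and if β is empty or nullable also add FOLLOW(N). Iterate to a fixed point.

In X → A: A is at the end, add FOLLOW(X)

The FOLLOW sets referred to above (computed the same way, to a fixed point):
  FOLLOW(X) = { $, 'd' }

Taking the union: FOLLOW(A) = { $, 'd' }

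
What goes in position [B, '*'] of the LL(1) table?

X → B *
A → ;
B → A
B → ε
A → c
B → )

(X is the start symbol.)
B → ε

To find M[B, '*'], we find productions for B where '*' is in the predict set (PREDICT(N → α) = (FIRST(α) \ {ε}) ∪ (FOLLOW(N) if α ⇒* ε)).

Relevant sets:
  FIRST(A) = { ';', 'c' }
  FOLLOW(B) = { '*' }

B → A: PREDICT = { ';', 'c' }
B → ε: PREDICT = { '*' }
  '*' is in predict set, so this production goes in M[B, '*']
B → ): PREDICT = { ')' }

M[B, '*'] = B → ε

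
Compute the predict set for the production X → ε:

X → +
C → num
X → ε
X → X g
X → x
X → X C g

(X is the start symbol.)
{ $, 'g', 'num' }

PREDICT(X → ε) = (FIRST(RHS) \ {ε}) ∪ (FOLLOW(X) if ε ∈ FIRST(RHS), i.e. RHS ⇒* ε)
The right-hand side is ε (FIRST(ε) = { ε }), so the predict set is FOLLOW(X) = { $, 'g', 'num' }
PREDICT(X → ε) = { $, 'g', 'num' }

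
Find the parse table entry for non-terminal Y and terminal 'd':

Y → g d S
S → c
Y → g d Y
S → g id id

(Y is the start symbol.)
To find M[Y, 'd'], we find productions for Y where 'd' is in the predict set (PREDICT(N → α) = (FIRST(α) \ {ε}) ∪ (FOLLOW(N) if α ⇒* ε)).

Y → g d S: PREDICT = { 'g' }
Y → g d Y: PREDICT = { 'g' }

M[Y, 'd'] is empty (no production applies)

Answer: Empty (error entry)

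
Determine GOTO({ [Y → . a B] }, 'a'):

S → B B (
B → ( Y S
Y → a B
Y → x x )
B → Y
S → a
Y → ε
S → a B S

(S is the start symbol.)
{ [B → . ( Y S], [B → . Y], [Y → . a B], [Y → . x x )], [Y → .], [Y → a . B] }

GOTO(I, 'a') = CLOSURE({ [A → αX.β] : [A → α.Xβ] ∈ I, X = 'a' })

Items with dot before 'a', with the dot advanced:
  [Y → . a B] → [Y → a . B]
Closure of the advanced items:
  [Y → a . B] has the dot before B: add [B → . ( Y S], [B → . Y]
  [B → . Y] has the dot before Y: add [Y → . a B], [Y → . x x )], [Y → .]

GOTO = { [B → . ( Y S], [B → . Y], [Y → . a B], [Y → . x x )], [Y → .], [Y → a . B] }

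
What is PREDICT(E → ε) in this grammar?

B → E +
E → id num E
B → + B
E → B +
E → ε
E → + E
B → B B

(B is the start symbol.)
{ '+' }

PREDICT(E → ε) = (FIRST(RHS) \ {ε}) ∪ (FOLLOW(E) if ε ∈ FIRST(RHS), i.e. RHS ⇒* ε)
The right-hand side is ε (FIRST(ε) = { ε }), so the predict set is FOLLOW(E) = { '+' }
PREDICT(E → ε) = { '+' }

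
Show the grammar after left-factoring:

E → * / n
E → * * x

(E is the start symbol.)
Left-factoring transforms A → αβ₁ | αβ₂ into A → αA' and A' → β₁ | β₂
(α is the longest common prefix among the alternatives). Repeat until
no nonterminal has two alternatives with a common prefix.

Round 1: E has alternatives sharing prefix '*'. Introduce E': E → * E'
  Add: E' → / n
  Add: E' → * x

No remaining common prefixes — done.

Resulting grammar:
E → * E'
E' → / n
E' → * x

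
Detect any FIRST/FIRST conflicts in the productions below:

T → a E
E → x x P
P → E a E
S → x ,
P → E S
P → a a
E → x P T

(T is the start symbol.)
Yes. E → x x P / E → x P T on { 'x' }; P → E a E / P → E S on { 'x' }

FIRST sets of the non-terminals at (or reachable through a nullable prefix from) the front of some alternative:
  FIRST(E) = { 'x' }

Productions for E:
  E → x x P: FIRST = { 'x' }
  E → x P T: FIRST = { 'x' }
Productions for P:
  P → E a E: FIRST = { 'x' }
  P → E S: FIRST = { 'x' }
  P → a a: FIRST = { 'a' }
T, S have only one production, so no FIRST/FIRST conflict is possible there.

Conflict for E: E → x x P and E → x P T
  Overlap: { 'x' }
Conflict for P: P → E a E and P → E S
  Overlap: { 'x' }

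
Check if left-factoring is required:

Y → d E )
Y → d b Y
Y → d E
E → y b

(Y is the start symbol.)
Yes, Y has productions with common prefix 'd'

Left-factoring is needed when two productions for the same non-terminal
share a common prefix on the right-hand side.

Productions for Y:
  Y → d E )
  Y → d b Y
  Y → d E

Found common prefix 'd' in productions for Y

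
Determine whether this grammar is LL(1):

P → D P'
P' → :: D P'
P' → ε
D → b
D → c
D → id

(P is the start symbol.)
A grammar is LL(1) if for each non-terminal N with multiple productions, the predict sets of those productions are pairwise disjoint, where PREDICT(N → α) = (FIRST(α) \ {ε}) ∪ (FOLLOW(N) if α ⇒* ε).

Relevant sets:
  FOLLOW(P') = { $ }

For P':
  PREDICT(P' → :: D P') = { '::' }
  PREDICT(P' → ε) = { $ }
For D:
  PREDICT(D → b) = { 'b' }
  PREDICT(D → c) = { 'c' }
  PREDICT(D → id) = { 'id' }
P has a single production, so nothing to check there.

All predict sets are disjoint. The grammar IS LL(1).

Answer: Yes, the grammar is LL(1).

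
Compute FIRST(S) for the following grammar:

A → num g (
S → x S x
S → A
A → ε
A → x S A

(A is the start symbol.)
To compute FIRST(S), examine every production with S on the left-hand side, reading each right-hand side left to right until a non-nullable symbol is reached.

FIRST sets of the other non-terminals involved (by the same procedure, iterated to a fixed point):
  FIRST(A) = { 'num', 'x', ε }

From S → x S x:
  - x is a terminal: add 'x' and stop
From S → A:
  - A is a non-terminal: add FIRST(A) \ {ε} = { 'num', 'x' }
    A is nullable and nothing follows, so the whole right-hand side can vanish: ε ∈ FIRST(S)

Collecting: FIRST(S) = { 'num', 'x', ε }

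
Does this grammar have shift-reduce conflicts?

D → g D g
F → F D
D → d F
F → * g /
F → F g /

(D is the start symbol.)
Yes — I7: [D → d F .] vs [D → . d F]

A shift-reduce conflict occurs when an LR(0) state has both:
  - a complete (reduce) item [A → α .] (dot at the end), and
  - a shift item [B → β . c γ] (dot before a terminal).

Augment with D' → D and build the canonical LR(0) collection (I0 = CLOSURE({[D' → . D]}), then GOTO on every symbol after a dot until no new states appear). It has 13 states:
  I0: { [D → . d F], [D → . g D g], [D' → . D] }  — shift
  I1: { [D' → D .] }  — accept
  I2: { [D → d . F], [F → . * g /], [F → . F D], [F → . F g /] }  — shift
  I3: { [D → . d F], [D → . g D g], [D → g . D g] }  — shift
  I4: { [D → g D . g] }  — shift
  I5: { [D → g D g .] }  — reduce
  I6: { [F → * . g /] }  — shift
  I7: { [D → . d F], [D → . g D g], [D → d F .], [F → F . D], [F → F . g /] }  — shift, reduce
  I8: { [F → F D .] }  — reduce
  I9: { [D → . d F], [D → . g D g], [D → g . D g], [F → F g . /] }  — shift
  I10: { [F → F g / .] }  — reduce
  I11: { [F → * g . /] }  — shift
  I12: { [F → * g / .] }  — reduce

I7 contains reduce item [D → d F .] and shift items [D → . d F], [D → . g D g], [F → F . g /] — shift-reduce conflict.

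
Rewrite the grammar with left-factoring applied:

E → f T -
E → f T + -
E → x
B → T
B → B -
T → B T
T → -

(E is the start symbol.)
E → f T E'
E' → -
E' → + -
E → x
B → T
B → B -
T → B T
T → -

Left-factoring transforms A → αβ₁ | αβ₂ into A → αA' and A' → β₁ | β₂
(α is the longest common prefix among the alternatives). Repeat until
no nonterminal has two alternatives with a common prefix.

Round 1: E has alternatives sharing prefix 'f T'. Introduce E': E → f T E'
  Add: E' → -
  Add: E' → + -

No remaining common prefixes — done.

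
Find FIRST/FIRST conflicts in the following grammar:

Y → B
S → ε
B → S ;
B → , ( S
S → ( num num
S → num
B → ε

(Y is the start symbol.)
A FIRST/FIRST conflict occurs when two productions N → α and N → β for the same non-terminal have FIRST(α) ∩ FIRST(β) ≠ ∅ (with ε ∈ FIRST of a nullable right-hand side, so two nullable alternatives also conflict).

FIRST sets of the non-terminals at (or reachable through a nullable prefix from) the front of some alternative:
  FIRST(S) = { '(', 'num', ε }

Productions for S:
  S → ε: FIRST = { ε }
  S → ( num num: FIRST = { '(' }
  S → num: FIRST = { 'num' }
Productions for B:
  B → S ;: FIRST = { '(', ';', 'num' }
  B → , ( S: FIRST = { ',' }
  B → ε: FIRST = { ε }
Y has only one production, so no FIRST/FIRST conflict is possible there.

All alternatives of each non-terminal have pairwise disjoint FIRST sets.

Answer: No FIRST/FIRST conflicts.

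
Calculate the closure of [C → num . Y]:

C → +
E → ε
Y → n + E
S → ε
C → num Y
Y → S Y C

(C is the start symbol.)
{ [C → num . Y], [S → .], [Y → . S Y C], [Y → . n + E] }

To compute CLOSURE, for each item [A → α.Bβ] where B is a non-terminal, add [B → .γ] for all productions B → γ; repeat for the newly added items until nothing changes.

Start with: [C → num . Y]
  [C → num . Y] has the dot before Y: add [Y → . n + E], [Y → . S Y C]
  [Y → . S Y C] has the dot before S: add [S → .]
No further items can be added.

CLOSURE = { [C → num . Y], [S → .], [Y → . S Y C], [Y → . n + E] }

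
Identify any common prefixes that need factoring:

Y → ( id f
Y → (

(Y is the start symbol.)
Left-factoring is needed when two productions for the same non-terminal
share a common prefix on the right-hand side.

Productions for Y:
  Y → ( id f
  Y → (

Found common prefix '(' in productions for Y

Answer: Yes, Y has productions with common prefix '('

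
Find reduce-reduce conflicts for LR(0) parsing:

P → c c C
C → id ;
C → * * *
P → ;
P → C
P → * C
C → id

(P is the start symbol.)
A reduce-reduce conflict occurs when an LR(0) state has two complete items [A → α .] and [B → β .] — both call for a reduction, and with no lookahead the parser cannot choose between them.

Augment with P' → P and build the canonical LR(0) collection (I0 = CLOSURE({[P' → . P]}), then GOTO on every symbol after a dot until no new states appear). It has 16 states:
  I0: { [C → . * * *], [C → . id ;], [C → . id], [P → . * C], [P → . ;], [P → . C], [P → . c c C], [P' → . P] }  — shift
  I1: { [C → * . * *], [C → . * * *], [C → . id ;], [C → . id], [P → * . C] }  — shift
  I2: { [P → ; .] }  — reduce
  I3: { [P → C .] }  — reduce
  I4: { [P' → P .] }  — accept
  I5: { [P → c . c C] }  — shift
  I6: { [C → id . ;], [C → id .] }  — shift, reduce
  I7: { [C → id ; .] }  — reduce
  I8: { [C → . * * *], [C → . id ;], [C → . id], [P → c c . C] }  — shift
  I9: { [C → * . * *] }  — shift
  I10: { [P → c c C .] }  — reduce
  I11: { [C → * * . *] }  — shift
  I12: { [C → * * * .] }  — reduce
  I13: { [C → * * . *], [C → * . * *] }  — shift
  I14: { [P → * C .] }  — reduce
  I15: { [C → * * * .], [C → * * . *] }  — shift, reduce

No state contains more than one complete item.

Answer: No reduce-reduce conflicts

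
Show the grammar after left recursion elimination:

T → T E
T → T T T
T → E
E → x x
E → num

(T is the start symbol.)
T → E T'
T' → E T'
T' → T T T'
T' → ε
E → x x
E → num

T is directly left-recursive. The standard transformation for
  A → A α₁ | ... | A α_m | β₁ | ... | β_n
is
  A  → β₁ A' | ... | β_n A'
  A' → α₁ A' | ... | α_m A' | ε

T → E becomes T → E T'
T → T E becomes T' → E T'
T → T T T becomes T' → T T T'
Add T' → ε

Productions for other non-terminals are unchanged:
  E → x x
  E → num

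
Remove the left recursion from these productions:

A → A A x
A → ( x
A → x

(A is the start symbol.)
A → ( x A'
A → x A'
A' → A x A'
A' → ε

A is directly left-recursive. The standard transformation for
  A → A α₁ | ... | A α_m | β₁ | ... | β_n
is
  A  → β₁ A' | ... | β_n A'
  A' → α₁ A' | ... | α_m A' | ε

A → ( x becomes A → ( x A'
A → x becomes A → x A'
A → A A x becomes A' → A x A'
Add A' → ε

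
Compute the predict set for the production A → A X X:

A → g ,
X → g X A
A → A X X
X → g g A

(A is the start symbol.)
{ 'g' }

PREDICT(A → A X X) = (FIRST(RHS) \ {ε}) ∪ (FOLLOW(A) if ε ∈ FIRST(RHS), i.e. RHS ⇒* ε)
FIRST(A) = { 'g' }
FIRST(A X X) = { 'g' }
ε ∉ FIRST(A X X), so FOLLOW(A) is not added.
PREDICT(A → A X X) = { 'g' }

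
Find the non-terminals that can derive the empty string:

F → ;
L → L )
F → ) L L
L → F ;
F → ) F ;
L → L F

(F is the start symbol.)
None

A non-terminal is nullable if it can derive ε (the empty string): either it has an ε-production, or it has a production whose right-hand side consists entirely of nullable non-terminals.

There are no ε-productions, so no non-terminal can derive ε.
No non-terminals are nullable.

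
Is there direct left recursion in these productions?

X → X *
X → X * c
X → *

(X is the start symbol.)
Direct left recursion occurs when N → N α for some non-terminal N (the right-hand side begins with the left-hand side itself).

X → X *: LEFT RECURSIVE (starts with X)
X → X * c: LEFT RECURSIVE (starts with X)
X → *: starts with '*'

The grammar has direct left recursion on: X.

Answer: Yes, X is left-recursive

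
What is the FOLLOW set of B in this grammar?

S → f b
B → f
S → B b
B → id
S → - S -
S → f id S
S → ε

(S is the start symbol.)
In S → B b: B is followed by b, add FIRST(b) \ {ε} = { 'b' }

Taking the union: FOLLOW(B) = { 'b' }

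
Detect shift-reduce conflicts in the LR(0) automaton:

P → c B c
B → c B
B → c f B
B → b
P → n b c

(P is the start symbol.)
No shift-reduce conflicts

Augment with P' → P and build the canonical LR(0) collection (I0 = CLOSURE({[P' → . P]}), then GOTO on every symbol after a dot until no new states appear). It has 13 states:
  I0: { [P → . c B c], [P → . n b c], [P' → . P] }  — shift
  I1: { [P' → P .] }  — accept
  I2: { [B → . b], [B → . c B], [B → . c f B], [P → c . B c] }  — shift
  I3: { [P → n . b c] }  — shift
  I4: { [P → n b . c] }  — shift
  I5: { [P → n b c .] }  — reduce
  I6: { [P → c B . c] }  — shift
  I7: { [B → b .] }  — reduce
  I8: { [B → . b], [B → . c B], [B → . c f B], [B → c . B], [B → c . f B] }  — shift
  I9: { [B → c B .] }  — reduce
  I10: { [B → . b], [B → . c B], [B → . c f B], [B → c f . B] }  — shift
  I11: { [B → c f B .] }  — reduce
  I12: { [P → c B c .] }  — reduce

No state contains both a complete item and a shift item.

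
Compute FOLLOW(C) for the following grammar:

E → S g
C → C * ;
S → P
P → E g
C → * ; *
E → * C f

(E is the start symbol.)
To compute FOLLOW(C), find every occurrence of C on a right-hand side N → α C β: add FIRST(β) \ {ε}, and if β is empty or nullable also add FOLLOW(N). Iterate to a fixed point.

In C → C * ;: C is followed by '*' ';', add FIRST('*' ';') \ {ε} = { '*' }
In E → * C f: C is followed by f, add FIRST(f) \ {ε} = { 'f' }

Taking the union: FOLLOW(C) = { '*', 'f' }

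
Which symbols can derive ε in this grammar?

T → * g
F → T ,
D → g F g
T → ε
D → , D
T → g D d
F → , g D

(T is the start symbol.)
{ 'T' }

ε-productions: T → ε
So T is immediately nullable.
No further non-terminal can be added: every production for the remaining non-terminals contains a terminal or a non-nullable non-terminal.
Nullable = { 'T' }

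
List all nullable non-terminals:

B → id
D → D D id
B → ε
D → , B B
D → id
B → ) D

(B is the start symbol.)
{ 'B' }

A non-terminal is nullable if it can derive ε (the empty string): either it has an ε-production, or it has a production whose right-hand side consists entirely of nullable non-terminals.

ε-productions: B → ε
So B is immediately nullable.
No further non-terminal can be added: every production for the remaining non-terminals contains a terminal or a non-nullable non-terminal.
Nullable = { 'B' }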